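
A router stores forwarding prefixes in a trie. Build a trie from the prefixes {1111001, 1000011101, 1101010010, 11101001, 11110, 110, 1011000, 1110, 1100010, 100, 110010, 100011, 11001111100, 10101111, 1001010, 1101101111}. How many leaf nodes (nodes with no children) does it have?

12

Leaves are exactly the stored words that no other stored word extends.
Those words: "1000011101", "100011", "1001010", "10101111", "1011000", "1100010", "110010", "11001111100", "1101010010", "1101101111", "11101001", "1111001"
Leaf count: 12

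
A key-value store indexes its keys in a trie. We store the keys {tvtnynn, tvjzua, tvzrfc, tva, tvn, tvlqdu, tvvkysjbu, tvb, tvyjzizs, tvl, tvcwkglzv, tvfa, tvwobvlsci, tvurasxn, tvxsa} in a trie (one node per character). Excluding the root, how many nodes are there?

Count nodes per top-level branch (shared prefixes stored once):
  't'-branch (tva, tvb, tvcwkglzv, tvfa, tvjzua, tvl, tvlqdu, tvn, tvtnynn, tvurasxn, tvvkysjbu, tvwobvlsci, tvxsa, tvyjzizs, tvzrfc): 61 nodes
Sum: 61

61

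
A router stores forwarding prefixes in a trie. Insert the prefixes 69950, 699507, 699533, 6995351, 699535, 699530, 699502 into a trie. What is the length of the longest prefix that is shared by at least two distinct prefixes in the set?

6

Look for the deepest trie node that still has at least two words in its subtree.
"699535" and "6995351" agree on "699535" (6 characters) before diverging; nothing deeper is shared.
Longest shared-prefix length: 6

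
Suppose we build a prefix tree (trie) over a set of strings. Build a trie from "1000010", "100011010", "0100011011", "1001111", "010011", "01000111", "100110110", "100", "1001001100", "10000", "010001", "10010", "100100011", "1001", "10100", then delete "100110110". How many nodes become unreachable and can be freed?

4

Walk "100110110" from the leaf back toward the root, removing each node that no remaining word uses.
The suffix "0110" (4 nodes) is used only by "100110110"; the node for "10011" still has the child "1", so pruning stops there.
Nodes removed: 4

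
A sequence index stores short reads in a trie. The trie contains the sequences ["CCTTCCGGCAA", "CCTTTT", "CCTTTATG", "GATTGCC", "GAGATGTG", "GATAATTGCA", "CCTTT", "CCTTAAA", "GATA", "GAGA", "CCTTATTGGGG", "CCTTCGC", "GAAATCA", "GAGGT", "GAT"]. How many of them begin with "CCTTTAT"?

1

Walk to "CCTTTAT"; the words in its subtree are exactly those with that prefix.
Words under "CCTTTAT": CCTTTATG
Count: 1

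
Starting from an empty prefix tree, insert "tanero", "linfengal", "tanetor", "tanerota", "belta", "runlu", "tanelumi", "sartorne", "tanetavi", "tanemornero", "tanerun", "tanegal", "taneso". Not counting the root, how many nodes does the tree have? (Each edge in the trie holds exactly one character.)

59

Count nodes per top-level branch (shared prefixes stored once):
  'b'-branch (belta): 5 nodes
  'l'-branch (linfengal): 9 nodes
  'r'-branch (runlu): 5 nodes
  's'-branch (sartorne): 8 nodes
  't'-branch (tanegal, tanelumi, tanemornero, tanero, tanerota, tanerun, taneso, tanetavi, tanetor): 32 nodes
Sum: 59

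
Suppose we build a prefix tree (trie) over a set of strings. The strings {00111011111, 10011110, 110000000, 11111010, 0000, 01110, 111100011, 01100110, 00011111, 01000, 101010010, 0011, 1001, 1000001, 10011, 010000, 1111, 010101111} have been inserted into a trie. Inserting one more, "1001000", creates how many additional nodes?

"1001" is already a path in the trie; the remaining "000" must be added.
So 7 − 4 = 3 new nodes.

3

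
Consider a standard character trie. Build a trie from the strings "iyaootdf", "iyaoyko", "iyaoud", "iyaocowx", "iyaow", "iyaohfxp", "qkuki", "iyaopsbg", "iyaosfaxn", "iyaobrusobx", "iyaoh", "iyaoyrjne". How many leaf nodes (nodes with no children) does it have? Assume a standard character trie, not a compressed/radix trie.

11

Leaves are exactly the stored words that no other stored word extends.
Those words: "iyaobrusobx", "iyaocowx", "iyaohfxp", "iyaootdf", "iyaopsbg", "iyaosfaxn", "iyaoud", "iyaow", "iyaoyko", "iyaoyrjne", "qkuki"
Leaf count: 11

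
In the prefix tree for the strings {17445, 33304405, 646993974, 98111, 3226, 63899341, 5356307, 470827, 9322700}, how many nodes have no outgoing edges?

9

A leaf is a node with no children — equivalently, the end of a word that is not a proper prefix of any other stored word.
Those words: "17445", "3226", "33304405", "470827", "5356307", "63899341", "646993974", "9322700", "98111"
Leaf count: 9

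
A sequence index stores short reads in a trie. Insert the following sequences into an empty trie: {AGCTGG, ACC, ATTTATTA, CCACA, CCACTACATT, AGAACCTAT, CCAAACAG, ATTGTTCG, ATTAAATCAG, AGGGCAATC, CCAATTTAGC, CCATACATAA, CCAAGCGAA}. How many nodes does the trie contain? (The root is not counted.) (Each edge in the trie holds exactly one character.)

75

Count nodes per top-level branch (shared prefixes stored once):
  'A'-branch (ACC, AGAACCTAT, AGCTGG, AGGGCAATC, ATTAAATCAG, ATTGTTCG, ATTTATTA): 41 nodes
  'C'-branch (CCAAACAG, CCAAGCGAA, CCAATTTAGC, CCACA, CCACTACATT, CCATACATAA): 34 nodes
Sum: 75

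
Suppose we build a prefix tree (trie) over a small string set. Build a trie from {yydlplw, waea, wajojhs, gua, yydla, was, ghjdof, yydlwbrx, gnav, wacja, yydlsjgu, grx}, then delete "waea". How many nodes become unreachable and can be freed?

2

A node on "waea"'s path can go only if nothing else ends at it or branches off below it.
The suffix "ea" (2 nodes) is used only by "waea"; the node for "wa" still has the child "j", so pruning stops there.
Nodes removed: 2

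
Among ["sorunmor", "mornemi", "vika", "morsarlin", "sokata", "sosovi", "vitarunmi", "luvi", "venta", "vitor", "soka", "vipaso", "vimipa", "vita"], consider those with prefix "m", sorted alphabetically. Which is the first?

mornemi

DFS of the "m" subtree visits, in order: "mornemi", "morsarlin"
Position 1: mornemi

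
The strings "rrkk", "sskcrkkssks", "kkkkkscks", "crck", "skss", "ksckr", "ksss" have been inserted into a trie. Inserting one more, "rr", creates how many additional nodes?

0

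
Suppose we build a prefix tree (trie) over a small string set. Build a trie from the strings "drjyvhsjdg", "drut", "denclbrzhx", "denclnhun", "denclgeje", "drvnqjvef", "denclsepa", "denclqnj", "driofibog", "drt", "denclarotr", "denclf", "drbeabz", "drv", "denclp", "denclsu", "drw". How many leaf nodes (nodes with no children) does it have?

16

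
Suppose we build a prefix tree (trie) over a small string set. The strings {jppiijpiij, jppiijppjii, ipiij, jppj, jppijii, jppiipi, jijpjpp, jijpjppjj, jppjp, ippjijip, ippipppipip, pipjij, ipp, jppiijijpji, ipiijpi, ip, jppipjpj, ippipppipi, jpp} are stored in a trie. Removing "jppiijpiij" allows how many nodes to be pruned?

3

After clearing the end-marker at "jppiijpiij", prune upward until reaching a node still needed by another word.
The suffix "iij" (3 nodes) is used only by "jppiijpiij"; the node for "jppiijp" still has the child "p", so pruning stops there.
Nodes removed: 3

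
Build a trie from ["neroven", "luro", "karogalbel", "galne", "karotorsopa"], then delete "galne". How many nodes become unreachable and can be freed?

After clearing the end-marker at "galne", prune upward until reaching a node still needed by another word.
No other word shares any prefix with "galne", so all 5 of its nodes go.
Nodes removed: 5

5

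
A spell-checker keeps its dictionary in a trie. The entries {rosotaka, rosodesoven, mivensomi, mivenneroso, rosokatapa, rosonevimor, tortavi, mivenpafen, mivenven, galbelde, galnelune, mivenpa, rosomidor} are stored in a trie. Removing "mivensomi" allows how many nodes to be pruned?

A node on "mivensomi"'s path can go only if nothing else ends at it or branches off below it.
The suffix "somi" (4 nodes) is used only by "mivensomi"; the node for "miven" still has the child "n", so pruning stops there.
Nodes removed: 4

4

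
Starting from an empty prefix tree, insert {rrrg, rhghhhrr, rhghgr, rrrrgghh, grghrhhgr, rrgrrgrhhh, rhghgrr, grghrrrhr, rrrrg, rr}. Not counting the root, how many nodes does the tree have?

40

Trace insertions, counting only characters that open a new branch:
  "rrrg" → 4 new (r, r, r, g)
  "rhghhhrr" → prefix "r" already present; 7 new (h, g, h, h, h, r, r)
  "rhghgr" → prefix "rhgh" already present; 2 new (g, r)
  "rrrrgghh" → prefix "rrr" already present; 5 new (r, g, g, h, h)
  "grghrhhgr" → 9 new (g, r, g, h, r, h, h, g, r)
  "rrgrrgrhhh" → prefix "rr" already present; 8 new (g, r, r, g, r, h, h, h)
  "rhghgrr" → prefix "rhghgr" already present; 1 new (r)
  "grghrrrhr" → prefix "grghr" already present; 4 new (r, r, h, r)
  "rrrrg" → prefix "rrrrg" already present; 0 new (none)
  "rr" → prefix "rr" already present; 0 new (none)
Total nodes = 4 + 7 + 2 + 5 + 9 + 8 + 1 + 4 + 0 + 0 = 40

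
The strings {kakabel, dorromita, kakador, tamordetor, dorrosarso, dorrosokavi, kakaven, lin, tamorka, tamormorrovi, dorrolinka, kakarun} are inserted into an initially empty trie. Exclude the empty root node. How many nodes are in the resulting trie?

Count nodes per top-level branch (shared prefixes stored once):
  'd'-branch (dorrolinka, dorromita, dorrosarso, dorrosokavi): 24 nodes
  'k'-branch (kakabel, kakador, kakarun, kakaven): 16 nodes
  'l'-branch (lin): 3 nodes
  't'-branch (tamordetor, tamorka, tamormorrovi): 19 nodes
Sum: 62

62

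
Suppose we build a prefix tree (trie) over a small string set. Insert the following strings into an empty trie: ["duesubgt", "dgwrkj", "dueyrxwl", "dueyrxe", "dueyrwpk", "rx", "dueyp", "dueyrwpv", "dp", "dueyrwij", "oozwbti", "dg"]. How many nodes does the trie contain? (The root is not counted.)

36

Trie structure (* marks end of a word):
(root)
├─ d
│  ├─ g *
│  │  └─ w
│  │     └─ r
│  │        └─ k
│  │           └─ j *
│  ├─ p *
│  └─ u
│     └─ e
│        ├─ s
│        │  └─ u
│        │     └─ b
│        │        └─ g
│        │           └─ t *
│        └─ y
│           ├─ p *
│           └─ r
│              ├─ w
│              │  ├─ i
│              │  │  └─ j *
│              │  └─ p
│              │     ├─ k *
│              │     └─ v *
│              └─ x
│                 ├─ e *
│                 └─ w
│                    └─ l *
├─ o
│  └─ o
│     └─ z
│        └─ w
│           └─ b
│              └─ t
│                 └─ i *
└─ r
   └─ x *
Counting every labelled node above: 36.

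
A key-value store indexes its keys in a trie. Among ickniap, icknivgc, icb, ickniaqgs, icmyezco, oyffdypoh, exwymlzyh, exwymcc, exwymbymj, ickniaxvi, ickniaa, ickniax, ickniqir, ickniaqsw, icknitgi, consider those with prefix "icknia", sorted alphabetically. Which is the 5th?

ickniax

DFS of the "icknia" subtree visits, in order: "ickniaa", "ickniap", "ickniaqgs", "ickniaqsw", "ickniax", "ickniaxvi"
The 5th is ickniax.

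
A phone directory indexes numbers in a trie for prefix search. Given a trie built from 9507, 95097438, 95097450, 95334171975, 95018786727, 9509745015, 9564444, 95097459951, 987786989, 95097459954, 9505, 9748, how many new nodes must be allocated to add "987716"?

Walking "987716" from the root, the first 4 characters ("9877") follow existing edges; "1" is the first miss.
Each of the 2 remaining characters creates one node.

2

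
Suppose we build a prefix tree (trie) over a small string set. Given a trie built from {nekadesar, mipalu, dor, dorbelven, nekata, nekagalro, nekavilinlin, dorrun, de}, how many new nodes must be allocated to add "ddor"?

3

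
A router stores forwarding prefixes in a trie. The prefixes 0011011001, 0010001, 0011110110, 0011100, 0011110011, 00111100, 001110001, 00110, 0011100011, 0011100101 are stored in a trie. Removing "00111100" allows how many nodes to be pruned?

0

After clearing the end-marker at "00111100", prune upward until reaching a node still needed by another word.
Every node on "00111100" is still needed (e.g. by "0011110011"), so nothing is freed.
Nodes removed: 0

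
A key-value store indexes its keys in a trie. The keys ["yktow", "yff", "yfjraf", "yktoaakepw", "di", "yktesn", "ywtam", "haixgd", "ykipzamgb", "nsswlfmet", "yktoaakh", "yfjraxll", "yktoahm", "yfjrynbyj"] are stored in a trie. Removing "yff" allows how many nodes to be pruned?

1

After clearing the end-marker at "yff", prune upward until reaching a node still needed by another word.
The suffix "f" (1 node) is used only by "yff"; the node for "yf" still has the child "j", so pruning stops there.
Nodes removed: 1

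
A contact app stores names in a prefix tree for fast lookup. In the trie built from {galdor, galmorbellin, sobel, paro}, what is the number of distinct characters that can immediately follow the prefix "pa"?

1

Walk "pa" from the root, arriving at one node.
Distinct next characters after "pa": r.
That node has 1 child edge.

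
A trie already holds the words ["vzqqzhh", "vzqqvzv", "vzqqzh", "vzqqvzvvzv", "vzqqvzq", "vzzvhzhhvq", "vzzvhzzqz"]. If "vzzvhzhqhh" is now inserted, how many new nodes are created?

"vzzvhzh" is already a path in the trie; the remaining "qhh" must be added.
So 10 − 7 = 3 new nodes.

3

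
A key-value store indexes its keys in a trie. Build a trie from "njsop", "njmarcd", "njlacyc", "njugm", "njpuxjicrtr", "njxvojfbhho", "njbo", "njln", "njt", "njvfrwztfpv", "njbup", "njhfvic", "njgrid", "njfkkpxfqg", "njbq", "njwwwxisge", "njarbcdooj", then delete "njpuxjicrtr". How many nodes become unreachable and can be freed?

Walk "njpuxjicrtr" from the leaf back toward the root, removing each node that no remaining word uses.
The suffix "puxjicrtr" (9 nodes) is used only by "njpuxjicrtr"; the node for "nj" still has the child "s", so pruning stops there.
Nodes removed: 9

9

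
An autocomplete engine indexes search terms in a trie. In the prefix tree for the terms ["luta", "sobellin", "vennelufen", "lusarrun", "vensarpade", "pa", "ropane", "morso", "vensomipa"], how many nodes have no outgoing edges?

9

Leaves are exactly the stored words that no other stored word extends.
Those words: "lusarrun", "luta", "morso", "pa", "ropane", "sobellin", "vennelufen", "vensarpade", "vensomipa"
Leaf count: 9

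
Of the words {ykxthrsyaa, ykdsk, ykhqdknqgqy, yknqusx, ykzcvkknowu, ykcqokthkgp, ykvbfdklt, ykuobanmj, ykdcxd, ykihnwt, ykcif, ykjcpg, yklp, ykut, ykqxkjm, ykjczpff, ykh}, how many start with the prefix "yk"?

Filter for entries beginning with "yk":
Matches: "ykcif", "ykcqokthkgp", "ykdcxd", "ykdsk", "ykh", "ykhqdknqgqy", "ykihnwt", "ykjcpg", "ykjczpff", "yklp", "yknqusx", "ykqxkjm", "ykuobanmj", "ykut", "ykvbfdklt", "ykxthrsyaa", "ykzcvkknowu"
Count: 17

17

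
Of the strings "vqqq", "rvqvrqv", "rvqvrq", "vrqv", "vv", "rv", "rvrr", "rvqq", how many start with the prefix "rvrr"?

Traverse to the node for "rvrr", then collect every word in that subtree.
Matches: "rvrr"
Count: 1

1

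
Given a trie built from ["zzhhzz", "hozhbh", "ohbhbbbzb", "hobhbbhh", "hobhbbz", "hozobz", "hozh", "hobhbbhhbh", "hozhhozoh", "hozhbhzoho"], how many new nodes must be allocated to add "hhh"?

The longest prefix of "hhh" already in the trie is "h" (length 1).
So 3 − 1 = 2 new nodes.

2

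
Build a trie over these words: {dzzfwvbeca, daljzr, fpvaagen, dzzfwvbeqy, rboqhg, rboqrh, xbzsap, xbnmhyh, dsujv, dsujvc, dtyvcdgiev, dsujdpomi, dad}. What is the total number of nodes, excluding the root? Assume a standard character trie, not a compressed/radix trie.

Trace insertions, counting only characters that open a new branch:
  "dzzfwvbeca" → 10 new (d, z, z, f, w, v, b, e, c, a)
  "daljzr" → prefix "d" already present; 5 new (a, l, j, z, r)
  "fpvaagen" → 8 new (f, p, v, a, a, g, e, n)
  "dzzfwvbeqy" → prefix "dzzfwvbe" already present; 2 new (q, y)
  "rboqhg" → 6 new (r, b, o, q, h, g)
  "rboqrh" → prefix "rboq" already present; 2 new (r, h)
  "xbzsap" → 6 new (x, b, z, s, a, p)
  "xbnmhyh" → prefix "xb" already present; 5 new (n, m, h, y, h)
  "dsujv" → prefix "d" already present; 4 new (s, u, j, v)
  "dsujvc" → prefix "dsujv" already present; 1 new (c)
  "dtyvcdgiev" → prefix "d" already present; 9 new (t, y, v, c, d, g, i, e, v)
  "dsujdpomi" → prefix "dsuj" already present; 5 new (d, p, o, m, i)
  "dad" → prefix "da" already present; 1 new (d)
Total nodes = 10 + 5 + 8 + 2 + 6 + 2 + 6 + 5 + 4 + 1 + 9 + 5 + 1 = 64

64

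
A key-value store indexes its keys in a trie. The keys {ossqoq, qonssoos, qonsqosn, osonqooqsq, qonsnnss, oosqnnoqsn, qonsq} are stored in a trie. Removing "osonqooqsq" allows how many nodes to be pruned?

8

A node on "osonqooqsq"'s path can go only if nothing else ends at it or branches off below it.
The suffix "onqooqsq" (8 nodes) is used only by "osonqooqsq"; the node for "os" still has the child "s", so pruning stops there.
Nodes removed: 8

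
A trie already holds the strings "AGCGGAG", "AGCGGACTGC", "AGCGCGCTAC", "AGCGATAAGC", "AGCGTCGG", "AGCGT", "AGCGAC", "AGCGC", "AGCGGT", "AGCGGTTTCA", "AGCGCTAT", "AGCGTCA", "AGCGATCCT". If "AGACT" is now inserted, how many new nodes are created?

The longest prefix of "AGACT" already in the trie is "AG" (length 2).
Each of the 3 remaining characters creates one node.

3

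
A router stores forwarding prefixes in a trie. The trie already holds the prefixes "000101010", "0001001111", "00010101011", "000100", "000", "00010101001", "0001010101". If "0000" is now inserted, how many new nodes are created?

1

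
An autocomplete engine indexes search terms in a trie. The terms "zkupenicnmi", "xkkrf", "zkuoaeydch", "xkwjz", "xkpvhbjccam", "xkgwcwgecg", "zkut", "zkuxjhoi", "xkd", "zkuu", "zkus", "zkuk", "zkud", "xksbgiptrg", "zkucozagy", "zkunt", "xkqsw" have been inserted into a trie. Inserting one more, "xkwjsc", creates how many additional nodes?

2

"xkwj" is already a path in the trie; the remaining "sc" must be added.
New nodes needed: |"xkwjsc"| − 4 = 6 − 4 = 2.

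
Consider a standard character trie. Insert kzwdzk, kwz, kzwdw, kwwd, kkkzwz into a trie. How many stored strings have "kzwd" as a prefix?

2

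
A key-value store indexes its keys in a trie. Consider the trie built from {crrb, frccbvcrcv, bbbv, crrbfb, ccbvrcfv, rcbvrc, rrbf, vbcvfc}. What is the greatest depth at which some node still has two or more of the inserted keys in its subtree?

4

Equivalently: take the maximum, over all pairs, of their longest common prefix length.
e.g. "crrb" and "crrbfb" share the prefix "crrb" of length 4; no pair shares a longer one.
Longest shared-prefix length: 4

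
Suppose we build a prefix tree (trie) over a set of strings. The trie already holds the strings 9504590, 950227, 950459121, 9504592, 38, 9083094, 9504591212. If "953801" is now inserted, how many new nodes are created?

4

The longest prefix of "953801" already in the trie is "95" (length 2).
So 6 − 2 = 4 new nodes.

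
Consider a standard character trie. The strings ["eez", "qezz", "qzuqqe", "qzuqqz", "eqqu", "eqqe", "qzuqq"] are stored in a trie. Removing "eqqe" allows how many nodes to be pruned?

1

A node on "eqqe"'s path can go only if nothing else ends at it or branches off below it.
The suffix "e" (1 node) is used only by "eqqe"; the node for "eqq" still has the child "u", so pruning stops there.
Nodes removed: 1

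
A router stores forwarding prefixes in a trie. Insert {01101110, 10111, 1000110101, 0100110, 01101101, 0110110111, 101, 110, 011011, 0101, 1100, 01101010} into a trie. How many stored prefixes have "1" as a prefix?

Filter for entries beginning with "1":
Words under "1": 1000110101, 101, 10111, 110, 1100
Count: 5

5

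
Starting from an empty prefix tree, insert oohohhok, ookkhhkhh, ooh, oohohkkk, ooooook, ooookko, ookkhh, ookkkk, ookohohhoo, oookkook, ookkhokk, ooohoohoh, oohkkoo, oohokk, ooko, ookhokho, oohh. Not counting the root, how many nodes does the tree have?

61

Count nodes per top-level branch (shared prefixes stored once):
  'o'-branch (ooh, oohh, oohkkoo, oohohhok, oohohkkk, oohokk, ookhokho, ookkhh, ookkhhkhh, ookkhokk, ookkkk, ooko, ookohohhoo, ooohoohoh, oookkook, ooookko, ooooook): 61 nodes
Sum: 61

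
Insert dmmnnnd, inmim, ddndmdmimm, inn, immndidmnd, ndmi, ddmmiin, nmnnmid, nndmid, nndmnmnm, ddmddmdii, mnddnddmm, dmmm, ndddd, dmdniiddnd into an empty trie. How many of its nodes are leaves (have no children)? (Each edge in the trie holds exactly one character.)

A leaf is a node with no children — equivalently, the end of a word that is not a proper prefix of any other stored word.
Those words: "ddmddmdii", "ddmmiin", "ddndmdmimm", "dmdniiddnd", "dmmm", "dmmnnnd", "immndidmnd", "inmim", "inn", "mnddnddmm", "ndddd", "ndmi", "nmnnmid", "nndmid", "nndmnmnm"
Leaf count: 15

15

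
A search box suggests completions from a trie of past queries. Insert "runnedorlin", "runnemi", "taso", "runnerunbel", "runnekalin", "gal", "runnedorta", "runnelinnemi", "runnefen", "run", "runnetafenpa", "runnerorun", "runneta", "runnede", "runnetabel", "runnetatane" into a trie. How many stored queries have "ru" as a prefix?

Walk to "ru"; the words in its subtree are exactly those with that prefix.
Words under "ru": run, runnede, runnedorlin, runnedorta, runnefen, runnekalin, runnelinnemi, runnemi, runnerorun, runnerunbel, runneta, runnetabel, runnetafenpa, runnetatane
Count: 14

14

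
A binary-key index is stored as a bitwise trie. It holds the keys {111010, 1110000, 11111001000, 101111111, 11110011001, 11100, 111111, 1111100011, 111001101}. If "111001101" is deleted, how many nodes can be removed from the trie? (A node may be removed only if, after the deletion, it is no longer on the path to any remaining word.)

After clearing the end-marker at "111001101", prune upward until reaching a node still needed by another word.
The suffix "1101" (4 nodes) is used only by "111001101"; the node for "11100" still has the child "0", so pruning stops there.
Nodes removed: 4

4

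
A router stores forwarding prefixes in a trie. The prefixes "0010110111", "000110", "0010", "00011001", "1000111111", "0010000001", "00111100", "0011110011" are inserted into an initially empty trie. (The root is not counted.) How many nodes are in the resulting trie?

Insert word by word; a character creates a node only if that edge doesn't already exist:
  "0010110111" → 10 new (0, 0, 1, 0, 1, 1, 0, 1, 1, 1)
  "000110" → prefix "00" already present; 4 new (0, 1, 1, 0)
  "0010" → prefix "0010" already present; 0 new (none)
  "00011001" → prefix "000110" already present; 2 new (0, 1)
  "1000111111" → 10 new (1, 0, 0, 0, 1, 1, 1, 1, 1, 1)
  "0010000001" → prefix "0010" already present; 6 new (0, 0, 0, 0, 0, 1)
  "00111100" → prefix "001" already present; 5 new (1, 1, 1, 0, 0)
  "0011110011" → prefix "00111100" already present; 2 new (1, 1)
Total nodes = 10 + 4 + 0 + 2 + 10 + 6 + 5 + 2 = 39

39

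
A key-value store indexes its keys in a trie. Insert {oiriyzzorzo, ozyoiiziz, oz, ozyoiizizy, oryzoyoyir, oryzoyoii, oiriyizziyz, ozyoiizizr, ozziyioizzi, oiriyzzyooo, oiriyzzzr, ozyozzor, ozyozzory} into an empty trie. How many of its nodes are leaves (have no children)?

10

A leaf is a node with no children — equivalently, the end of a word that is not a proper prefix of any other stored word.
Those words: "oiriyizziyz", "oiriyzzorzo", "oiriyzzyooo", "oiriyzzzr", "oryzoyoii", "oryzoyoyir", "ozyoiizizr", "ozyoiizizy", "ozyozzory", "ozziyioizzi"
Leaf count: 10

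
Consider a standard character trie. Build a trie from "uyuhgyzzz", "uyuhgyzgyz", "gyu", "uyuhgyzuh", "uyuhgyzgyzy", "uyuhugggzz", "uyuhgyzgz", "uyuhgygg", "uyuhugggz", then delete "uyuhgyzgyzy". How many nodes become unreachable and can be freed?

After clearing the end-marker at "uyuhgyzgyzy", prune upward until reaching a node still needed by another word.
The suffix "y" (1 node) is used only by "uyuhgyzgyzy"; "uyuhgyzgyz" is itself a stored word, so pruning stops there.
Nodes removed: 1

1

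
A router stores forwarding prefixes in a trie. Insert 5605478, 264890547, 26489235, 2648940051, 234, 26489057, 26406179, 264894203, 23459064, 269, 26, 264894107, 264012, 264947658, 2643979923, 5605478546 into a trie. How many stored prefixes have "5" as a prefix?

2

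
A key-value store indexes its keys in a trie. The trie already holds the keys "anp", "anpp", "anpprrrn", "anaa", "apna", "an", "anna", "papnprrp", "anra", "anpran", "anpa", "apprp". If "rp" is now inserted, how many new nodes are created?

2

No existing word starts with "r", so every character of "rp" needs a new node.
2 − 0 = 2 new nodes.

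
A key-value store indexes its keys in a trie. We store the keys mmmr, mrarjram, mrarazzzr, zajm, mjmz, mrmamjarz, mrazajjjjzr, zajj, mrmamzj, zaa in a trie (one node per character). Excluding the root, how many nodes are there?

For each word, the new-node count is its length minus the longest prefix already in the trie:
  "mmmr" → 4 new (m, m, m, r)
  "mrarjram" → prefix "m" already present; 7 new (r, a, r, j, r, a, m)
  "mrarazzzr" → prefix "mrar" already present; 5 new (a, z, z, z, r)
  "zajm" → 4 new (z, a, j, m)
  "mjmz" → prefix "m" already present; 3 new (j, m, z)
  "mrmamjarz" → prefix "mr" already present; 7 new (m, a, m, j, a, r, z)
  "mrazajjjjzr" → prefix "mra" already present; 8 new (z, a, j, j, j, j, z, r)
  "zajj" → prefix "zaj" already present; 1 new (j)
  "mrmamzj" → prefix "mrmam" already present; 2 new (z, j)
  "zaa" → prefix "za" already present; 1 new (a)
Total nodes = 4 + 7 + 5 + 4 + 3 + 7 + 8 + 1 + 2 + 1 = 42

42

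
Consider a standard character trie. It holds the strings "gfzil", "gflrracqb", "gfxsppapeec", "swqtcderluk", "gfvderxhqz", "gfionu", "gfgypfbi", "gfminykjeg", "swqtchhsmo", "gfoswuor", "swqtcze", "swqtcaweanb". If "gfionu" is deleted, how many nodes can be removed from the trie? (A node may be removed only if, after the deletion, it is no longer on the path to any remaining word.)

4

After clearing the end-marker at "gfionu", prune upward until reaching a node still needed by another word.
The suffix "ionu" (4 nodes) is used only by "gfionu"; the node for "gf" still has the child "z", so pruning stops there.
Nodes removed: 4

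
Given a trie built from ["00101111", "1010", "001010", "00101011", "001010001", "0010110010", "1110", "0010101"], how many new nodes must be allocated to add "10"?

0

Every character of "10" already lies on an existing path (it is a prefix of some stored word).
No new nodes are needed: 0.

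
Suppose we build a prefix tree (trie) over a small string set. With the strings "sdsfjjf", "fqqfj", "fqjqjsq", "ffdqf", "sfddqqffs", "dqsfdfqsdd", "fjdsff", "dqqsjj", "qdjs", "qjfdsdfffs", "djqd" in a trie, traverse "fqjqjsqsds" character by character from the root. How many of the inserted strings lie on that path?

Traverse "fqjqjsqsds" character by character; count nodes along the way that are marked as word ends.
Prefixes of the query that are stored words: "fqjqjsq"
Count: 1

1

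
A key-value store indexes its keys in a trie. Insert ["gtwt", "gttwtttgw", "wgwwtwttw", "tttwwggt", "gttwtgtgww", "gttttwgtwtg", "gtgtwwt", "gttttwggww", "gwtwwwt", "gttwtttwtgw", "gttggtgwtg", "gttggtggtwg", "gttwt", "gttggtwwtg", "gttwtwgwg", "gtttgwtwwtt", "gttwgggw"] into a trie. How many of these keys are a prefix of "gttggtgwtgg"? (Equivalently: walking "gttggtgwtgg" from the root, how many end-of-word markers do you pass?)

1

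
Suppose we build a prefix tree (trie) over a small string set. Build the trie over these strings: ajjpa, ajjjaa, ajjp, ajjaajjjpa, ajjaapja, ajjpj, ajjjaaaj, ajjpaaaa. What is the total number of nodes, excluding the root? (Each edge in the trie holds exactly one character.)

24

Trie structure (* marks end of a word):
(root)
└─ a
   └─ j
      └─ j
         ├─ a
         │  └─ a
         │     ├─ j
         │     │  └─ j
         │     │     └─ j
         │     │        └─ p
         │     │           └─ a *
         │     └─ p
         │        └─ j
         │           └─ a *
         ├─ j
         │  └─ a
         │     └─ a *
         │        └─ a
         │           └─ j *
         └─ p *
            ├─ a *
            │  └─ a
            │     └─ a
            │        └─ a *
            └─ j *
Counting every labelled node above: 24.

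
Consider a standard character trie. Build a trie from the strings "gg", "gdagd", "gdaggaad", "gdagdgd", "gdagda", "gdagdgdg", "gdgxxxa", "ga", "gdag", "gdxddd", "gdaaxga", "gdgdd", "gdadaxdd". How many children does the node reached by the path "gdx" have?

Follow the path "gdx" to its node, then look at its outgoing edges.
Distinct next characters after "gdx": d.
That node has 1 child edge.

1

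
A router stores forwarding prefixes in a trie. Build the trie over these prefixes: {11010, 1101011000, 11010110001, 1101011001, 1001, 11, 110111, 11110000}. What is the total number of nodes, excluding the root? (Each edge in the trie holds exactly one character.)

Trie structure (* marks end of a word):
(root)
└─ 1
   ├─ 0
   │  └─ 0
   │     └─ 1 *
   └─ 1 *
      ├─ 0
      │  └─ 1
      │     ├─ 0 *
      │     │  └─ 1
      │     │     └─ 1
      │     │        └─ 0
      │     │           └─ 0
      │     │              ├─ 0 *
      │     │              │  └─ 1 *
      │     │              └─ 1 *
      │     └─ 1
      │        └─ 1 *
      └─ 1
         └─ 1
            └─ 0
               └─ 0
                  └─ 0
                     └─ 0 *
Counting every labelled node above: 23.

23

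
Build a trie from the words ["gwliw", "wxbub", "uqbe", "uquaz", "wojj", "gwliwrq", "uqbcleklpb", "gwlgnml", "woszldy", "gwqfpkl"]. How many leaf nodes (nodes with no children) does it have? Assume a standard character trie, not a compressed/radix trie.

9

Leaves are exactly the stored words that no other stored word extends.
Those words: "gwlgnml", "gwliwrq", "gwqfpkl", "uqbcleklpb", "uqbe", "uquaz", "wojj", "woszldy", "wxbub"
Leaf count: 9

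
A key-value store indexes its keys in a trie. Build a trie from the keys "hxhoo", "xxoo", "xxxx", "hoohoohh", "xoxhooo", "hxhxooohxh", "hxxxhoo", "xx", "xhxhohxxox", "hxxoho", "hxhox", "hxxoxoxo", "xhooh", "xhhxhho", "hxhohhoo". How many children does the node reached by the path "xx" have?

Follow the path "xx" to its node, then look at its outgoing edges.
Distinct next characters after "xx": o, x.
That node has 2 child edges.

2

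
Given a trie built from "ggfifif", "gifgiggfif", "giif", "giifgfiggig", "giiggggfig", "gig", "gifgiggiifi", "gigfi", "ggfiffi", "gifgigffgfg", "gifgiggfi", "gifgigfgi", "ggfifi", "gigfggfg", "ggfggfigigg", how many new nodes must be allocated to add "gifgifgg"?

3

The longest prefix of "gifgifgg" already in the trie is "gifgi" (length 5).
So 8 − 5 = 3 new nodes.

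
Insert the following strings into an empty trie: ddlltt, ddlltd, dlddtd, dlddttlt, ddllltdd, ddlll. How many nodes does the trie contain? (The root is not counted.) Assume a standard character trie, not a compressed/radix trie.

Trace insertions, counting only characters that open a new branch:
  "ddlltt" → 6 new (d, d, l, l, t, t)
  "ddlltd" → prefix "ddllt" already present; 1 new (d)
  "dlddtd" → prefix "d" already present; 5 new (l, d, d, t, d)
  "dlddttlt" → prefix "dlddt" already present; 3 new (t, l, t)
  "ddllltdd" → prefix "ddll" already present; 4 new (l, t, d, d)
  "ddlll" → prefix "ddlll" already present; 0 new (none)
Total nodes = 6 + 1 + 5 + 3 + 4 + 0 = 19

19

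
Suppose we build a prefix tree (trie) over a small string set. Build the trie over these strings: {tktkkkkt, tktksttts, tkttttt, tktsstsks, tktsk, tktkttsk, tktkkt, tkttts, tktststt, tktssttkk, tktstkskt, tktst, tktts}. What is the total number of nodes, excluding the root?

Count nodes per top-level branch (shared prefixes stored once):
  't'-branch (tktkkkkt, tktkkt, tktksttts, tktkttsk, tktsk, tktsstsks, tktssttkk, tktst, tktstkskt, tktststt, tktts, tkttts, tkttttt): 42 nodes
Sum: 42

42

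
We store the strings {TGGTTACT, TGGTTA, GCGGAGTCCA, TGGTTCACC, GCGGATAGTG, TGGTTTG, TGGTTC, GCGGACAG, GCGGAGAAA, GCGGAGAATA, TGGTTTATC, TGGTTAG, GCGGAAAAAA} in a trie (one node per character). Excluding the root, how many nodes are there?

46

For each word, the new-node count is its length minus the longest prefix already in the trie:
  "TGGTTACT" → 8 new (T, G, G, T, T, A, C, T)
  "TGGTTA" → prefix "TGGTTA" already present; 0 new (none)
  "GCGGAGTCCA" → 10 new (G, C, G, G, A, G, T, C, C, A)
  "TGGTTCACC" → prefix "TGGTT" already present; 4 new (C, A, C, C)
  "GCGGATAGTG" → prefix "GCGGA" already present; 5 new (T, A, G, T, G)
  "TGGTTTG" → prefix "TGGTT" already present; 2 new (T, G)
  "TGGTTC" → prefix "TGGTTC" already present; 0 new (none)
  "GCGGACAG" → prefix "GCGGA" already present; 3 new (C, A, G)
  "GCGGAGAAA" → prefix "GCGGAG" already present; 3 new (A, A, A)
  "GCGGAGAATA" → prefix "GCGGAGAA" already present; 2 new (T, A)
  "TGGTTTATC" → prefix "TGGTTT" already present; 3 new (A, T, C)
  "TGGTTAG" → prefix "TGGTTA" already present; 1 new (G)
  "GCGGAAAAAA" → prefix "GCGGA" already present; 5 new (A, A, A, A, A)
Total nodes = 8 + 0 + 10 + 4 + 5 + 2 + 0 + 3 + 3 + 2 + 3 + 1 + 5 = 46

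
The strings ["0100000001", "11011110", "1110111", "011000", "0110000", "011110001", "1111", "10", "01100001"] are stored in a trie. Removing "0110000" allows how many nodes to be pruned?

A node on "0110000"'s path can go only if nothing else ends at it or branches off below it.
Every node on "0110000" is still needed (e.g. by "01100001"), so nothing is freed.
Nodes removed: 0

0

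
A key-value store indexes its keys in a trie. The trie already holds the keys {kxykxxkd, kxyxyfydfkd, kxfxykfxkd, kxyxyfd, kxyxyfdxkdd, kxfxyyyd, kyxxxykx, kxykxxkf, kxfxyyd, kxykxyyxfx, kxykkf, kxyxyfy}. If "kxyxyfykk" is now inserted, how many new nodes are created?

2

The longest prefix of "kxyxyfykk" already in the trie is "kxyxyfy" (length 7).
New nodes needed: |"kxyxyfykk"| − 7 = 9 − 7 = 2.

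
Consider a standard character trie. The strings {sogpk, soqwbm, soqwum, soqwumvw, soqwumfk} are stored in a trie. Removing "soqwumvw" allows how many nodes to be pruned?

Walk "soqwumvw" from the leaf back toward the root, removing each node that no remaining word uses.
The suffix "vw" (2 nodes) is used only by "soqwumvw"; the node for "soqwum" still has the child "f", so pruning stops there.
Nodes removed: 2

2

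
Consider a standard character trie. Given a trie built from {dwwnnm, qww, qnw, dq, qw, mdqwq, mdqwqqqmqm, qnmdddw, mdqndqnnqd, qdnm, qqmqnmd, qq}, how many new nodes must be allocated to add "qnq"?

Walking "qnq" from the root, the first 2 characters ("qn") follow existing edges; "q" is the first miss.
New nodes needed: |"qnq"| − 2 = 3 − 2 = 1.

1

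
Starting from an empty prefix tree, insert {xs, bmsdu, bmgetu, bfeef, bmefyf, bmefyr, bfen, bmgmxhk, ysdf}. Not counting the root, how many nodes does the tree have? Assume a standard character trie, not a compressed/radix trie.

29

Count nodes per top-level branch (shared prefixes stored once):
  'b'-branch (bfeef, bfen, bmefyf, bmefyr, bmgetu, bmgmxhk, bmsdu): 23 nodes
  'x'-branch (xs): 2 nodes
  'y'-branch (ysdf): 4 nodes
Sum: 29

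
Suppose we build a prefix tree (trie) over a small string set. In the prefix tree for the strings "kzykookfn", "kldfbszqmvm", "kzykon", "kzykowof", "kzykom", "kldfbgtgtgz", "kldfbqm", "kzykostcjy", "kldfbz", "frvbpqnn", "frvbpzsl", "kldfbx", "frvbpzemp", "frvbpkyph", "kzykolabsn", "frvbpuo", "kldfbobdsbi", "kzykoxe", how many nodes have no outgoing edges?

18

Leaves are exactly the stored words that no other stored word extends.
Those words: "frvbpkyph", "frvbpqnn", "frvbpuo", "frvbpzemp", "frvbpzsl", "kldfbgtgtgz", "kldfbobdsbi", "kldfbqm", "kldfbszqmvm", "kldfbx", "kldfbz", "kzykolabsn", "kzykom", "kzykon", "kzykookfn", "kzykostcjy", "kzykowof", "kzykoxe"
Leaf count: 18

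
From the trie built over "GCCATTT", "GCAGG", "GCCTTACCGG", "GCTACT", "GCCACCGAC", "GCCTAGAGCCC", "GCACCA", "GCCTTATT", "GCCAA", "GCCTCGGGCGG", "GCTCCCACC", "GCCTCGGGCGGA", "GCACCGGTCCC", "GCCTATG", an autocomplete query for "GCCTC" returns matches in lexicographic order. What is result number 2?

Filter for "GCCTC…" and sort: "GCCTCGGGCGG", "GCCTCGGGCGGA"
The 2nd is GCCTCGGGCGGA.

GCCTCGGGCGGA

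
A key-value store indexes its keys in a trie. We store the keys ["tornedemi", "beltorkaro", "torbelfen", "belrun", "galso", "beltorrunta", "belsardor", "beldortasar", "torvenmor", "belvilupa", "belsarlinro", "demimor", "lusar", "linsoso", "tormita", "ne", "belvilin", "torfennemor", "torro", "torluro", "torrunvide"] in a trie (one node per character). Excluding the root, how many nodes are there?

115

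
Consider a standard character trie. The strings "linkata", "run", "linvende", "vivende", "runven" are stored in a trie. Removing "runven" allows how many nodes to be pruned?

3

Walk "runven" from the leaf back toward the root, removing each node that no remaining word uses.
The suffix "ven" (3 nodes) is used only by "runven"; "run" is itself a stored word, so pruning stops there.
Nodes removed: 3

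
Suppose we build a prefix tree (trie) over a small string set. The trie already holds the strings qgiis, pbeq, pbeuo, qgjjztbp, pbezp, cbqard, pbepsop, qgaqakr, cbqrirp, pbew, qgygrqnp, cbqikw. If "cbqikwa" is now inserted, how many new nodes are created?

1

The longest prefix of "cbqikwa" already in the trie is "cbqikw" (length 6).
New nodes needed: |"cbqikwa"| − 6 = 7 − 6 = 1.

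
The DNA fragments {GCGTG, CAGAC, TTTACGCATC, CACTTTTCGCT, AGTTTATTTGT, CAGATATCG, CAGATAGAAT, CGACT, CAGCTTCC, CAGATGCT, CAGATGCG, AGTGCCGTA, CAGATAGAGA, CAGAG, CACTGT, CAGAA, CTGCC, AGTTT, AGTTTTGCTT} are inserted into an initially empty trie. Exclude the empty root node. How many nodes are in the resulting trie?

83

Insert word by word; a character creates a node only if that edge doesn't already exist:
  "GCGTG" → 5 new (G, C, G, T, G)
  "CAGAC" → 5 new (C, A, G, A, C)
  "TTTACGCATC" → 10 new (T, T, T, A, C, G, C, A, T, C)
  "CACTTTTCGCT" → prefix "CA" already present; 9 new (C, T, T, T, T, C, G, C, T)
  "AGTTTATTTGT" → 11 new (A, G, T, T, T, A, T, T, T, G, T)
  "CAGATATCG" → prefix "CAGA" already present; 5 new (T, A, T, C, G)
  "CAGATAGAAT" → prefix "CAGATA" already present; 4 new (G, A, A, T)
  "CGACT" → prefix "C" already present; 4 new (G, A, C, T)
  "CAGCTTCC" → prefix "CAG" already present; 5 new (C, T, T, C, C)
  "CAGATGCT" → prefix "CAGAT" already present; 3 new (G, C, T)
  "CAGATGCG" → prefix "CAGATGC" already present; 1 new (G)
  "AGTGCCGTA" → prefix "AGT" already present; 6 new (G, C, C, G, T, A)
  "CAGATAGAGA" → prefix "CAGATAGA" already present; 2 new (G, A)
  "CAGAG" → prefix "CAGA" already present; 1 new (G)
  "CACTGT" → prefix "CACT" already present; 2 new (G, T)
  "CAGAA" → prefix "CAGA" already present; 1 new (A)
  "CTGCC" → prefix "C" already present; 4 new (T, G, C, C)
  "AGTTT" → prefix "AGTTT" already present; 0 new (none)
  "AGTTTTGCTT" → prefix "AGTTT" already present; 5 new (T, G, C, T, T)
Total nodes = 5 + 5 + 10 + 9 + 11 + 5 + 4 + 4 + 5 + 3 + 1 + 6 + 2 + 1 + 2 + 1 + 4 + 0 + 5 = 83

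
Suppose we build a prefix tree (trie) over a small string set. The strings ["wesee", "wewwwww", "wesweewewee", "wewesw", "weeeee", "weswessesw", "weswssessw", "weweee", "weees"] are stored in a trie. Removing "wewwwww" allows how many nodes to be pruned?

4

A node on "wewwwww"'s path can go only if nothing else ends at it or branches off below it.
The suffix "wwww" (4 nodes) is used only by "wewwwww"; the node for "wew" still has the child "e", so pruning stops there.
Nodes removed: 4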